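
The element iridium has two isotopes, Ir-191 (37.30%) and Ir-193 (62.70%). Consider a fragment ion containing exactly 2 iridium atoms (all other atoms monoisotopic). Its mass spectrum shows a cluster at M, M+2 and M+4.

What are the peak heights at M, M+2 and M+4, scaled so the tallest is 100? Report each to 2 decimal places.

Each Ir atom is independently Ir-191 (p = 0.3730) or Ir-193 (q = 0.6270); the cluster is the binomial expansion (p + q)^2.
P(M) = 0.3730^2 = 0.139129
P(M+2) = 2 × 0.3730^1 × 0.6270^1 = 0.467742
P(M+4) = 0.6270^2 = 0.393129
The M+2 peak is largest (0.467742); scaling to 100 gives 29.74 : 100.00 : 84.05.

29.74 : 100.00 : 84.05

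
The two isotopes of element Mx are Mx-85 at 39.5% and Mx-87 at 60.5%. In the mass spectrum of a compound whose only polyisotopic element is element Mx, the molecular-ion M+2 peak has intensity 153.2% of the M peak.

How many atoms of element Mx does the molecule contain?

With n Mx atoms, P(M+2)/P(M) = C(n,1)·p^(n−1)q / p^n = n·q/p = n · 0.605/0.395.
n = 1.532 × 0.395/0.605 = 1.00 ≈ 1

1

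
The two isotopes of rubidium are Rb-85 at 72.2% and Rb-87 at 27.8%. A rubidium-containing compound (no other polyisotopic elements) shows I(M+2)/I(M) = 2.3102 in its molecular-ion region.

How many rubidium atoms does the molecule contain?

The M+2/M ratio from n Rb atoms is n · q/p = n · 0.278/0.722.
n = 2.3102 × 0.722/0.278 = 6.00 ≈ 6

6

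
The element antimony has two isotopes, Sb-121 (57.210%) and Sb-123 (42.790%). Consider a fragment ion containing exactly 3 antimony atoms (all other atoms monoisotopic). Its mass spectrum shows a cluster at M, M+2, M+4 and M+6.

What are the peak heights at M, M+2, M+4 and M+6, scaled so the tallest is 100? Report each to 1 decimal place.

44.6 : 100.0 : 74.8 : 18.6

Each Sb atom is independently Sb-121 (p = 0.57210) or Sb-123 (q = 0.42790); the cluster is the binomial expansion (p + q)^3.
P(M) = 0.57210^3 = 0.187247
P(M+2) = 3 × 0.57210^2 × 0.42790^1 = 0.420153
P(M+4) = 3 × 0.57210^1 × 0.42790^2 = 0.314252
P(M+6) = 0.42790^3 = 0.078348
The M+2 peak is largest (0.420153); scaling to 100 gives 44.6 : 100.0 : 74.8 : 18.6.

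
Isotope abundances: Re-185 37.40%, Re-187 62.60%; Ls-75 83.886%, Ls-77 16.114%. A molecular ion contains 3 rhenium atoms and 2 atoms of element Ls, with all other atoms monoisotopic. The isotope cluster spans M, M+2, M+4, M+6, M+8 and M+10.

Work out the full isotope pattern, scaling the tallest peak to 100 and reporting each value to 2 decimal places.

9.64 : 52.12 : 100.00 : 78.14 : 20.36 : 1.67

Rhenium pattern (n=3): 0.05231362 : 0.26268713 : 0.43968487 : 0.24531438
Element Ls pattern (n=2): 0.7036861 : 0.2703478 : 0.0259661
Convolve the two distributions (both contribute in 2-u steps):
  M: 0.05231362×0.7036861 = 0.036812
  M+2: 0.05231362×0.2703478 + 0.26268713×0.7036861 = 0.198992
  M+4: 0.05231362×0.0259661 + 0.26268713×0.2703478 + 0.43968487×0.7036861 = 0.381775
  M+6: 0.26268713×0.0259661 + 0.43968487×0.2703478 + 0.24531438×0.7036861 = 0.298313
  M+8: 0.43968487×0.0259661 + 0.24531438×0.2703478 = 0.077737
  M+10: 0.24531438×0.0259661 = 0.006370
Scale to base peak (0.381775) = 100: 9.64 : 52.12 : 100.00 : 78.14 : 20.36 : 1.67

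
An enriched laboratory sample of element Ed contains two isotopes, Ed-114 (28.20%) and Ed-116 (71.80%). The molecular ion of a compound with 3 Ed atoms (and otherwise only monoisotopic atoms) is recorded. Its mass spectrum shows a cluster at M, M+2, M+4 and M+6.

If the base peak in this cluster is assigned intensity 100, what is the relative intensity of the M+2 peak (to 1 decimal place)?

39.3

Term probabilities: M 0.0224, M+2 0.1713, M+4 0.4361, M+6 0.3701. Base peak = M+4.
P(M+4) = C(3,2) × 0.2820^1 × 0.7180^2 = 3 × 0.2820 × 0.515524 = 0.436133 (base)
P(M+2) = C(3,1) × 0.2820^2 × 0.7180^1 = 3 × 0.079524 × 0.7180 = 0.171295
Relative intensity = 0.171295 / 0.436133 × 100 = 39.3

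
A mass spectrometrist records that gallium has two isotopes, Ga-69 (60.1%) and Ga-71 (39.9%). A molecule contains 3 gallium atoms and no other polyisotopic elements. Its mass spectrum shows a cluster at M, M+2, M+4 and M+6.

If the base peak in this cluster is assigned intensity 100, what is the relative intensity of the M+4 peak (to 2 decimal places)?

Term probabilities: M 0.2171, M+2 0.4324, M+4 0.2870, M+6 0.0635. Base peak = M+2.
P(M+2) = C(3,1) × 0.601^2 × 0.399^1 = 3 × 0.361201 × 0.3990 = 0.432358 (base)
P(M+4) = C(3,2) × 0.601^1 × 0.399^2 = 3 × 0.6010 × 0.159201 = 0.287039
Relative intensity = 0.287039 / 0.432358 × 100 = 66.39

66.39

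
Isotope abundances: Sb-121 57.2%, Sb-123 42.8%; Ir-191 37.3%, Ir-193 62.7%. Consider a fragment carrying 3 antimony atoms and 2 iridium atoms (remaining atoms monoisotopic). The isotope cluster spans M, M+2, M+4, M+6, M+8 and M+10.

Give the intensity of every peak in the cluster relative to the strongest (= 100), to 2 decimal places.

Antimony pattern (n=3): 0.18714925 : 0.42010426 : 0.31434374 : 0.07840275
Iridium pattern (n=2): 0.139129 : 0.467742 : 0.393129
Convolve the two distributions (both contribute in 2-u steps):
  M: 0.18714925×0.139129 = 0.026038
  M+2: 0.18714925×0.467742 + 0.42010426×0.139129 = 0.145986
  M+4: 0.18714925×0.393129 + 0.42010426×0.467742 + 0.31434374×0.139129 = 0.313809
  M+6: 0.42010426×0.393129 + 0.31434374×0.467742 + 0.07840275×0.139129 = 0.323095
  M+8: 0.31434374×0.393129 + 0.07840275×0.467742 = 0.160250
  M+10: 0.07840275×0.393129 = 0.030822
Scale to base peak (0.323095) = 100: 8.06 : 45.18 : 97.13 : 100.00 : 49.60 : 9.54

8.06 : 45.18 : 97.13 : 100.00 : 49.60 : 9.54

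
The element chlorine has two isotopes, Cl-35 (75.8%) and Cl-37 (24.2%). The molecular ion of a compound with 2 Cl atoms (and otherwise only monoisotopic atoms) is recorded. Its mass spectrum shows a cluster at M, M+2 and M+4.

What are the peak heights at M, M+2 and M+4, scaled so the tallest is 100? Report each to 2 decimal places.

100.00 : 63.85 : 10.19

Each Cl atom is independently Cl-35 (p = 0.758) or Cl-37 (q = 0.242); the cluster is the binomial expansion (p + q)^2.
P(M) = 0.758^2 = 0.574564
P(M+2) = 2 × 0.758^1 × 0.242^1 = 0.366872
P(M+4) = 0.242^2 = 0.058564
The M peak is largest (0.574564); scaling to 100 gives 100.00 : 63.85 : 10.19.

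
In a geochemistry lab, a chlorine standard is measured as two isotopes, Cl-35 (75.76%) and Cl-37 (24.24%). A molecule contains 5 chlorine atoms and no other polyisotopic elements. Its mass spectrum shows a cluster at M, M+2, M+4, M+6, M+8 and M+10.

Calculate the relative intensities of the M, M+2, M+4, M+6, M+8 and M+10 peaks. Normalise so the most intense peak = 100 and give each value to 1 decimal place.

Expanding (0.7576 + 0.2424)^5:
P(M) = 0.7576^5 = 0.249574
P(M+2) = 5 × 0.7576^4 × 0.2424^1 = 0.399266
P(M+4) = 10 × 0.7576^3 × 0.2424^2 = 0.255497
P(M+6) = 10 × 0.7576^2 × 0.2424^3 = 0.081748
P(M+8) = 5 × 0.7576^1 × 0.2424^4 = 0.013078
P(M+10) = 0.2424^5 = 0.000837
The M+2 peak is largest (0.399266); scaling to 100 gives 62.5 : 100.0 : 64.0 : 20.5 : 3.3 : 0.2.

62.5 : 100.0 : 64.0 : 20.5 : 3.3 : 0.2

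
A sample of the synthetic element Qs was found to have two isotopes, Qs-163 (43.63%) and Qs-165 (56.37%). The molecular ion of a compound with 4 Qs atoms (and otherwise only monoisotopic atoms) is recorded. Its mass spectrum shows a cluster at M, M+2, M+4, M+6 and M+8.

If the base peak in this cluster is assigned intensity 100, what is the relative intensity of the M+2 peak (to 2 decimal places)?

51.60

Term probabilities: M 0.0362, M+2 0.1873, M+4 0.3629, M+6 0.3126, M+8 0.1010. Base peak = M+4.
P(M+4) = C(4,2) × 0.4363^2 × 0.5637^2 = 6 × 0.19035769 × 0.31775769 = 0.362926 (base)
P(M+2) = C(4,1) × 0.4363^3 × 0.5637^1 = 4 × 0.08305306 × 0.5637 = 0.187268
Relative intensity = 0.187268 / 0.362926 × 100 = 51.60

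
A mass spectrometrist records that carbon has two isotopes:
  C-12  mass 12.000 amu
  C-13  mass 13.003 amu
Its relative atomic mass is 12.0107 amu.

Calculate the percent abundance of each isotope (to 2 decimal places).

Writing the weighted mean with unknown fraction x of C-12:
12.000·x + 13.003·(1 − x) = 12.0107
(12.000 − 13.003)·x = 12.0107 − 13.003
x = -0.9923 / -1.003 = 0.98933 → 98.93% C-12, 1.07% C-13.

C-12: 98.93%, C-13: 1.07%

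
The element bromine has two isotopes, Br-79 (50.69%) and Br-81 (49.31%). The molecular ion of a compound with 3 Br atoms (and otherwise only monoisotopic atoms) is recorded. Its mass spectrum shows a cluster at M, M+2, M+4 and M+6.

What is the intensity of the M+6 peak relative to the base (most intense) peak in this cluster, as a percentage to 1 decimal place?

Term probabilities: M 0.1302, M+2 0.3801, M+4 0.3698, M+6 0.1199. Base peak = M+2.
P(M+2) = C(3,1) × 0.5069^2 × 0.4931^1 = 3 × 0.25694761 × 0.4931 = 0.380103 (base)
P(M+6) = C(3,3) × 0.5069^0 × 0.4931^3 = 1 × 1.0000 × 0.11989609 = 0.119896
Relative intensity = 0.119896 / 0.380103 × 100 = 31.5

31.5%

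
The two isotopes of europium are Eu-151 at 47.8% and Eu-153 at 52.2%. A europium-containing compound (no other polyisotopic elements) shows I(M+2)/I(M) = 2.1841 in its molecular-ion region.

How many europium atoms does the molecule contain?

With n Eu atoms, P(M+2)/P(M) = C(n,1)·p^(n−1)q / p^n = n·q/p = n · 0.522/0.478.
n = 2.1841 × 0.478/0.522 = 2.00 ≈ 2

2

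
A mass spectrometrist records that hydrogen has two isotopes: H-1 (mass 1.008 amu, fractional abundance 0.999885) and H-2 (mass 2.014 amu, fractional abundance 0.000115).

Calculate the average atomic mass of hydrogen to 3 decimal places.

The abundance-weighted mean is 0.999885 × 1.008 + 0.000115 × 2.014
= 1.0079 + 0.0002 = 1.0081 amu

1.008 amu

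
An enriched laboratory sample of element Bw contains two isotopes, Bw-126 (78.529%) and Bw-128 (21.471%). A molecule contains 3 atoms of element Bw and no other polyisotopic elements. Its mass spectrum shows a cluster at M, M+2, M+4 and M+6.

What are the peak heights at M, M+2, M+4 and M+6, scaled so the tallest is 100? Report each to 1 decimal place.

100.0 : 82.0 : 22.4 : 2.0

Each Bw atom is independently Bw-126 (p = 0.78529) or Bw-128 (q = 0.21471); the cluster is the binomial expansion (p + q)^3.
P(M) = 0.78529^3 = 0.484273
P(M+2) = 3 × 0.78529^2 × 0.21471^1 = 0.397222
P(M+4) = 3 × 0.78529^1 × 0.21471^2 = 0.108607
P(M+6) = 0.21471^3 = 0.009898
The M peak is largest (0.484273); scaling to 100 gives 100.0 : 82.0 : 22.4 : 2.0.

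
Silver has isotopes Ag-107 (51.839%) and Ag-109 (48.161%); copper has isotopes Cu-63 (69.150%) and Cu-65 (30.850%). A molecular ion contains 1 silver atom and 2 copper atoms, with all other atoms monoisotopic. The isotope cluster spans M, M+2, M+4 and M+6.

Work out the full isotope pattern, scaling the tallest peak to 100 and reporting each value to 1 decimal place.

Silver pattern (n=1): 0.51839 : 0.48161
Copper pattern (n=2): 0.47817225 : 0.4266555 : 0.09517225
Convolve the two distributions (both contribute in 2-u steps):
  M: 0.51839×0.47817225 = 0.247880
  M+2: 0.51839×0.4266555 + 0.48161×0.47817225 = 0.451466
  M+4: 0.51839×0.09517225 + 0.48161×0.4266555 = 0.254818
  M+6: 0.48161×0.09517225 = 0.045836
Scale to base peak (0.451466) = 100: 54.9 : 100.0 : 56.4 : 10.2

54.9 : 100.0 : 56.4 : 10.2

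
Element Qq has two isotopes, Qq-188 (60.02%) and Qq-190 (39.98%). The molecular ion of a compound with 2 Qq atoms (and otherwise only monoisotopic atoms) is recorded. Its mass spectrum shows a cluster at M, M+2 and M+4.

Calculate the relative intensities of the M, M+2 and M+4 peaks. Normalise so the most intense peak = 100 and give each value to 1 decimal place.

Expanding (0.6002 + 0.3998)^2:
P(M) = 0.6002^2 = 0.360240
P(M+2) = 2 × 0.6002^1 × 0.3998^1 = 0.479920
P(M+4) = 0.3998^2 = 0.159840
The M+2 peak is largest (0.479920); scaling to 100 gives 75.1 : 100.0 : 33.3.

75.1 : 100.0 : 33.3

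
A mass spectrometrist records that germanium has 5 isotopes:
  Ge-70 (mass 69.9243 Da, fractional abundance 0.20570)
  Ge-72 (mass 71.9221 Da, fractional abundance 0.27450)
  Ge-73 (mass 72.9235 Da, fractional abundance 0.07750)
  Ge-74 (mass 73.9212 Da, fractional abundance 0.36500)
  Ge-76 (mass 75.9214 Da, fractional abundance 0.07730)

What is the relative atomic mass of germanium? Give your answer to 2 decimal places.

The abundance-weighted mean is 0.20570 × 69.9243 + 0.27450 × 71.9221 + 0.07750 × 72.9235 + 0.36500 × 73.9212 + 0.07730 × 75.9214
= 14.38343 + 19.74262 + 5.65157 + 26.98124 + 5.86872 = 72.62758 Da

72.63 Da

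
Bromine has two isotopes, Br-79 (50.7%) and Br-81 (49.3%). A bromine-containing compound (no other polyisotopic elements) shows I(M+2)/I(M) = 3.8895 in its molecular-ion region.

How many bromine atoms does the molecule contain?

For n independent Br atoms, I(M+2)/I(M) = n · (abundance Br-81) / (abundance Br-79) = n · 0.493/0.507.
n = 3.8895 × 0.507/0.493 = 4.00 ≈ 4

4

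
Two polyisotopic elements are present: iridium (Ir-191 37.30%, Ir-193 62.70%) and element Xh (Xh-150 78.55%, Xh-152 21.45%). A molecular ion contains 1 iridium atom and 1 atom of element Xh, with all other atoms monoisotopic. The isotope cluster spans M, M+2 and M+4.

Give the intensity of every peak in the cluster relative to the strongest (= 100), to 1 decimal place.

Iridium pattern (n=1): 0.3730 : 0.6270
Element Xh pattern (n=1): 0.7855 : 0.2145
Convolve the two distributions (both contribute in 2-u steps):
  M: 0.3730×0.7855 = 0.292992
  M+2: 0.3730×0.2145 + 0.6270×0.7855 = 0.572517
  M+4: 0.6270×0.2145 = 0.134492
Scale to base peak (0.572517) = 100: 51.2 : 100.0 : 23.5

51.2 : 100.0 : 23.5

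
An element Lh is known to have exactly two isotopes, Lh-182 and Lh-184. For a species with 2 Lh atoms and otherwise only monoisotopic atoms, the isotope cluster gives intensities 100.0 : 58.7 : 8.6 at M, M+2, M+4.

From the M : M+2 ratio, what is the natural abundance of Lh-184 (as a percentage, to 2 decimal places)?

22.69%

Write p for the Lh-182 fraction. I(M+2)/I(M) = [C(2,1)·p^1·(1−p)] / p^2 = 2·(1−p)/p = 58.7/100.0 = 0.5870
(1−p)/p = 0.5870/2 = 0.2935  ⇒  p = 1/(1 + 0.2935) = 0.7731
Lh-182: 77.31%, Lh-184: 22.69%.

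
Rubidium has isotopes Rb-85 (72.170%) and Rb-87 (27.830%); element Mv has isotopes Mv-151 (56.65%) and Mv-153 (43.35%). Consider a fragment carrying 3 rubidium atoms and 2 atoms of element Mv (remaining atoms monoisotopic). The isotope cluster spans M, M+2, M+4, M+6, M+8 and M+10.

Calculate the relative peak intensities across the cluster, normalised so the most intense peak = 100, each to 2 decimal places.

Rubidium pattern (n=3): 0.37589809 : 0.43485841 : 0.16768892 : 0.02155458
Element Mv pattern (n=2): 0.32092225 : 0.4911555 : 0.18792225
Convolve the two distributions (both contribute in 2-u steps):
  M: 0.37589809×0.32092225 = 0.120634
  M+2: 0.37589809×0.4911555 + 0.43485841×0.32092225 = 0.324180
  M+4: 0.37589809×0.18792225 + 0.43485841×0.4911555 + 0.16768892×0.32092225 = 0.338038
  M+6: 0.43485841×0.18792225 + 0.16768892×0.4911555 + 0.02155458×0.32092225 = 0.170998
  M+8: 0.16768892×0.18792225 + 0.02155458×0.4911555 = 0.042099
  M+10: 0.02155458×0.18792225 = 0.004051
Scale to base peak (0.338038) = 100: 35.69 : 95.90 : 100.00 : 50.59 : 12.45 : 1.20

35.69 : 95.90 : 100.00 : 50.59 : 12.45 : 1.20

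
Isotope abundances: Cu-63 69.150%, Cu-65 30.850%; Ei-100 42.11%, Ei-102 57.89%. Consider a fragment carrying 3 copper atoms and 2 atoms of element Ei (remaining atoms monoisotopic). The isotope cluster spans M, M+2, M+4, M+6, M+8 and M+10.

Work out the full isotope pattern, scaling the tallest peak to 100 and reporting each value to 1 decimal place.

Copper pattern (n=3): 0.33065611 : 0.44254842 : 0.19743483 : 0.02936064
Element Ei pattern (n=2): 0.17732521 : 0.48754958 : 0.33512521
Convolve the two distributions (both contribute in 2-u steps):
  M: 0.33065611×0.17732521 = 0.058634
  M+2: 0.33065611×0.48754958 + 0.44254842×0.17732521 = 0.239686
  M+4: 0.33065611×0.33512521 + 0.44254842×0.48754958 + 0.19743483×0.17732521 = 0.361586
  M+6: 0.44254842×0.33512521 + 0.19743483×0.48754958 + 0.02936064×0.17732521 = 0.249775
  M+8: 0.19743483×0.33512521 + 0.02936064×0.48754958 = 0.080480
  M+10: 0.02936064×0.33512521 = 0.009839
Scale to base peak (0.361586) = 100: 16.2 : 66.3 : 100.0 : 69.1 : 22.3 : 2.7

16.2 : 66.3 : 100.0 : 69.1 : 22.3 : 2.7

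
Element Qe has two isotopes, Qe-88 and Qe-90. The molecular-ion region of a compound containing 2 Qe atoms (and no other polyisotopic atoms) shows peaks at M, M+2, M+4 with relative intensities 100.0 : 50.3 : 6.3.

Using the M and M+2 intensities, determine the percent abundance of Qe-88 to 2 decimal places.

If p is the fraction of Qe that is Qe-88, then I(M+2)/I(M) = [C(2,1)·p^1·(1−p)] / p^2 = 2·(1−p)/p = 50.3/100.0 = 0.5030
(1−p)/p = 0.5030/2 = 0.2515  ⇒  p = 1/(1 + 0.2515) = 0.7990
Qe-88: 79.90%, Qe-90: 20.10%.

79.90%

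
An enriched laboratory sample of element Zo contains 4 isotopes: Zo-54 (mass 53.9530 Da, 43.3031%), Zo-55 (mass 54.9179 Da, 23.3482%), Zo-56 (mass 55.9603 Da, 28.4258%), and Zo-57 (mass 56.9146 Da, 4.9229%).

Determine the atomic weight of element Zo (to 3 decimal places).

Ar = Σ fᵢ·mᵢ = 0.433031 × 53.9530 + 0.233482 × 54.9179 + 0.284258 × 55.9603 + 0.049229 × 56.9146
= 23.36332 + 12.82234 + 15.90716 + 2.80185 = 54.89467 Da

54.895 Da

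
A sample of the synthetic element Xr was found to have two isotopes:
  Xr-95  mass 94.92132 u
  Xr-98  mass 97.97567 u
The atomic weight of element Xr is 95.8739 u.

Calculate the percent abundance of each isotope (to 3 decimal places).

Xr-95: 68.812%, Xr-98: 31.188%

Let x be the fractional abundance of Xr-95; then Xr-98 has abundance 1 − x.
94.92132·x + 97.97567·(1 − x) = 95.8739
(94.92132 − 97.97567)·x = 95.8739 − 97.97567
x = -2.10177 / -3.05435 = 0.68812 → 68.812% Xr-95, 31.188% Xr-98.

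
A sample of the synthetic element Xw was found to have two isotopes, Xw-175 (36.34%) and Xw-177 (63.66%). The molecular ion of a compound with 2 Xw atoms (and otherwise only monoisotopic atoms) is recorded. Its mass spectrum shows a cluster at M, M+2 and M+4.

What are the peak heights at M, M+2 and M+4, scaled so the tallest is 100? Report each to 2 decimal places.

The 2 Xw atoms are independent, so intensities follow the terms of (0.3634 + 0.6366)^2.
P(M) = 0.3634^2 = 0.132060
P(M+2) = 2 × 0.3634^1 × 0.6366^1 = 0.462681
P(M+4) = 0.6366^2 = 0.405260
The M+2 peak is largest (0.462681); scaling to 100 gives 28.54 : 100.00 : 87.59.

28.54 : 100.00 : 87.59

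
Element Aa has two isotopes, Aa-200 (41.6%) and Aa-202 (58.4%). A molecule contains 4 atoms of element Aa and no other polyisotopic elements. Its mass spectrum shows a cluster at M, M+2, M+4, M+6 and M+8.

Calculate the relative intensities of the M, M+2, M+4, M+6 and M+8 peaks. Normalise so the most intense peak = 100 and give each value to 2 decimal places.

8.46 : 47.49 : 100.00 : 93.59 : 32.85

The 4 Aa atoms are independent, so intensities follow the terms of (0.416 + 0.584)^4.
P(M) = 0.416^4 = 0.029948
P(M+2) = 4 × 0.416^3 × 0.584^1 = 0.168172
P(M+4) = 6 × 0.416^2 × 0.584^2 = 0.354131
P(M+6) = 4 × 0.416^1 × 0.584^3 = 0.331430
P(M+8) = 0.584^4 = 0.116319
The M+4 peak is largest (0.354131); scaling to 100 gives 8.46 : 47.49 : 100.00 : 93.59 : 32.85.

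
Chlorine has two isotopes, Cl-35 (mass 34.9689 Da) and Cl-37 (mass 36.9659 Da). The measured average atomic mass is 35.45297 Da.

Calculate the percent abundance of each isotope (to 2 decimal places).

Cl-35: 75.76%, Cl-37: 24.24%

With x = fraction of Cl-35 (so Cl-37 is 1 − x):
34.9689·x + 36.9659·(1 − x) = 35.45297
(34.9689 − 36.9659)·x = 35.45297 − 36.9659
x = -1.51293 / -1.9970 = 0.75760 → 75.76% Cl-35, 24.24% Cl-37.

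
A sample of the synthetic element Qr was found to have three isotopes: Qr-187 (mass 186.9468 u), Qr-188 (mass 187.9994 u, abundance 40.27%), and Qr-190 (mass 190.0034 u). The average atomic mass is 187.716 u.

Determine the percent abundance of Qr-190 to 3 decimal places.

Let x and y be the fractions of Qr-187 and Qr-190. Then x + y = 1 − 0.4027 = 0.5973 and 186.9468x + 190.0034y = 187.716 − 0.4027×187.9994 = 112.00864162.
Substituting: 186.9468x + 190.0034(0.5973 − x) = 112.00864162
(186.9468 − 190.0034)x = -1.4803892  ⇒  x = 0.48433, y = 0.11297
Qr-187: 48.433%, Qr-190: 11.297%.

11.297%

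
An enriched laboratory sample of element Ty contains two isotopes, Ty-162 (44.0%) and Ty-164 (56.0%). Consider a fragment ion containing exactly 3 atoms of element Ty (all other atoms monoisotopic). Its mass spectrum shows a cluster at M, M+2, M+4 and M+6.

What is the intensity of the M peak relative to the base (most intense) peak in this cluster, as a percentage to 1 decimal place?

20.6%

Binomial terms of (0.440 + 0.560)^3: M 0.0852, M+2 0.3252, M+4 0.4140, M+6 0.1756 → M+4 is the base peak.
P(M+4) = C(3,2) × 0.440^1 × 0.560^2 = 3 × 0.4400 × 0.3136 = 0.413952 (base)
P(M) = C(3,0) × 0.440^3 × 0.560^0 = 1 × 0.085184 × 1.0000 = 0.085184
Relative intensity = 0.085184 / 0.413952 × 100 = 20.6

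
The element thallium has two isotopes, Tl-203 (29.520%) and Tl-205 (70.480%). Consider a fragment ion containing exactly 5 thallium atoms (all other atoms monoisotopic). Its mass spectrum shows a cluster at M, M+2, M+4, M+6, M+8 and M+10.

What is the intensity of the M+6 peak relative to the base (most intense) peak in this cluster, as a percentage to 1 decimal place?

Term probabilities: M 0.0022, M+2 0.0268, M+4 0.1278, M+6 0.3051, M+8 0.3642, M+10 0.1739. Base peak = M+8.
P(M+8) = C(5,4) × 0.29520^1 × 0.70480^4 = 5 × 0.2952 × 0.24675365 = 0.364208 (base)
P(M+6) = C(5,3) × 0.29520^2 × 0.70480^3 = 10 × 0.08714304 × 0.35010449 = 0.305092
Relative intensity = 0.305092 / 0.364208 × 100 = 83.8

83.8%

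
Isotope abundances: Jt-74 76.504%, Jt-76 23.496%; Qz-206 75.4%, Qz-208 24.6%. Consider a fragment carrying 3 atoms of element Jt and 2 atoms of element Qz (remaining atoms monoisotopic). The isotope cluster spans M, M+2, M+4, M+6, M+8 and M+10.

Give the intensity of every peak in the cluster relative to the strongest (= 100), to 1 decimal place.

Element Jt pattern (n=3): 0.44776736 : 0.41255654 : 0.12670486 : 0.01297125
Element Qz pattern (n=2): 0.568516 : 0.370968 : 0.060516
Convolve the two distributions (both contribute in 2-u steps):
  M: 0.44776736×0.568516 = 0.254563
  M+2: 0.44776736×0.370968 + 0.41255654×0.568516 = 0.400652
  M+4: 0.44776736×0.060516 + 0.41255654×0.370968 + 0.12670486×0.568516 = 0.252176
  M+6: 0.41255654×0.060516 + 0.12670486×0.370968 + 0.01297125×0.568516 = 0.079344
  M+8: 0.12670486×0.060516 + 0.01297125×0.370968 = 0.012480
  M+10: 0.01297125×0.060516 = 0.000785
Scale to base peak (0.400652) = 100: 63.5 : 100.0 : 62.9 : 19.8 : 3.1 : 0.2

63.5 : 100.0 : 62.9 : 19.8 : 3.1 : 0.2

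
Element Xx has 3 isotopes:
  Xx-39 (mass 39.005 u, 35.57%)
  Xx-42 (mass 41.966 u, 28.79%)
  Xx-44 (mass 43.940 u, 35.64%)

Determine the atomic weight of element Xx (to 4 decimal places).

Average mass = Σ (abundance × isotope mass) = 0.3557 × 39.005 + 0.2879 × 41.966 + 0.3564 × 43.940
= 13.87408 + 12.08201 + 15.66022 = 41.61631 u

41.6163 u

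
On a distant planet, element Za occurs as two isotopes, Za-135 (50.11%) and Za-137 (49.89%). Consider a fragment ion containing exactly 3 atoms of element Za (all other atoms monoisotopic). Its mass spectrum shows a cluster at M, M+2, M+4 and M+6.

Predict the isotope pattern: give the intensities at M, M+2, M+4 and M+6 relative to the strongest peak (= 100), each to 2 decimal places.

Each Za atom is independently Za-135 (p = 0.5011) or Za-137 (q = 0.4989); the cluster is the binomial expansion (p + q)^3.
P(M) = 0.5011^3 = 0.125827
P(M+2) = 3 × 0.5011^2 × 0.4989^1 = 0.375823
P(M+4) = 3 × 0.5011^1 × 0.4989^2 = 0.374173
P(M+6) = 0.4989^3 = 0.124177
The M+2 peak is largest (0.375823); scaling to 100 gives 33.48 : 100.00 : 99.56 : 33.04.

33.48 : 100.00 : 99.56 : 33.04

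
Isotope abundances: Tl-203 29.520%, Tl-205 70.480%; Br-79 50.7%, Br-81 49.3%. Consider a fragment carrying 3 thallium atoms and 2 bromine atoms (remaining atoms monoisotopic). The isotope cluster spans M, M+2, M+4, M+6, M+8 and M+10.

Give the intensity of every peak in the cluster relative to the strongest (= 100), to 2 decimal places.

1.86 : 16.98 : 59.61 : 100.00 : 79.49 : 23.99

Thallium pattern (n=3): 0.02572463 : 0.18425524 : 0.43991564 : 0.35010449
Bromine pattern (n=2): 0.257049 : 0.499902 : 0.243049
Convolve the two distributions (both contribute in 2-u steps):
  M: 0.02572463×0.257049 = 0.006612
  M+2: 0.02572463×0.499902 + 0.18425524×0.257049 = 0.060222
  M+4: 0.02572463×0.243049 + 0.18425524×0.499902 + 0.43991564×0.257049 = 0.211442
  M+6: 0.18425524×0.243049 + 0.43991564×0.499902 + 0.35010449×0.257049 = 0.354692
  M+8: 0.43991564×0.243049 + 0.35010449×0.499902 = 0.281939
  M+10: 0.35010449×0.243049 = 0.085093
Scale to base peak (0.354692) = 100: 1.86 : 16.98 : 59.61 : 100.00 : 79.49 : 23.99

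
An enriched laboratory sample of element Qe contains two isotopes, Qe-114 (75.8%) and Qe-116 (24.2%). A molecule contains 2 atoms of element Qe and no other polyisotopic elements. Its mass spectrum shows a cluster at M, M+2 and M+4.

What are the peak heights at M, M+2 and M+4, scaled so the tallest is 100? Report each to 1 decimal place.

The 2 Qe atoms are independent, so intensities follow the terms of (0.758 + 0.242)^2.
P(M) = 0.758^2 = 0.574564
P(M+2) = 2 × 0.758^1 × 0.242^1 = 0.366872
P(M+4) = 0.242^2 = 0.058564
The M peak is largest (0.574564); scaling to 100 gives 100.0 : 63.9 : 10.2.

100.0 : 63.9 : 10.2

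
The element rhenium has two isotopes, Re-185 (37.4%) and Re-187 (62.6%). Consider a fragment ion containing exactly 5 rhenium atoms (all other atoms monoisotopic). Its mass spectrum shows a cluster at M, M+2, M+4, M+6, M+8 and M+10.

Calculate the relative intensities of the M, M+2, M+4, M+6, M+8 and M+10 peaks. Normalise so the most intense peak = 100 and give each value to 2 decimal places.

2.13 : 17.85 : 59.74 : 100.00 : 83.69 : 28.02

The 5 Re atoms are independent, so intensities follow the terms of (0.374 + 0.626)^5.
P(M) = 0.374^5 = 0.007317
P(M+2) = 5 × 0.374^4 × 0.626^1 = 0.061239
P(M+4) = 10 × 0.374^3 × 0.626^2 = 0.205005
P(M+6) = 10 × 0.374^2 × 0.626^3 = 0.343136
P(M+8) = 5 × 0.374^1 × 0.626^4 = 0.287170
P(M+10) = 0.626^5 = 0.096133
The M+6 peak is largest (0.343136); scaling to 100 gives 2.13 : 17.85 : 59.74 : 100.00 : 83.69 : 28.02.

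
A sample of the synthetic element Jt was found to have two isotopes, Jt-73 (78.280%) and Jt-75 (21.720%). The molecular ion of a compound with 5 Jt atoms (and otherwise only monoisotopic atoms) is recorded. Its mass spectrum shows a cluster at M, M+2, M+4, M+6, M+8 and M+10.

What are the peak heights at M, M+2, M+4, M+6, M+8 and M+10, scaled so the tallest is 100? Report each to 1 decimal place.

Each Jt atom is independently Jt-73 (p = 0.78280) or Jt-75 (q = 0.21720); the cluster is the binomial expansion (p + q)^5.
P(M) = 0.78280^5 = 0.293937
P(M+2) = 5 × 0.78280^4 × 0.21720^1 = 0.407787
P(M+4) = 10 × 0.78280^3 × 0.21720^2 = 0.226294
P(M+6) = 10 × 0.78280^2 × 0.21720^3 = 0.062789
P(M+8) = 5 × 0.78280^1 × 0.21720^4 = 0.008711
P(M+10) = 0.21720^5 = 0.000483
The M+2 peak is largest (0.407787); scaling to 100 gives 72.1 : 100.0 : 55.5 : 15.4 : 2.1 : 0.1.

72.1 : 100.0 : 55.5 : 15.4 : 2.1 : 0.1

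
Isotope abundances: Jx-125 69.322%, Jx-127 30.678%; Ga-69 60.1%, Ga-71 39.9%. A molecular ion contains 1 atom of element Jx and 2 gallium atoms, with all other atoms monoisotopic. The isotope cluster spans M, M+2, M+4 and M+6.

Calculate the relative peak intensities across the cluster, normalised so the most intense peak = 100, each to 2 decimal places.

Element Jx pattern (n=1): 0.69322 : 0.30678
Gallium pattern (n=2): 0.361201 : 0.479598 : 0.159201
Convolve the two distributions (both contribute in 2-u steps):
  M: 0.69322×0.361201 = 0.250392
  M+2: 0.69322×0.479598 + 0.30678×0.361201 = 0.443276
  M+4: 0.69322×0.159201 + 0.30678×0.479598 = 0.257492
  M+6: 0.30678×0.159201 = 0.048840
Scale to base peak (0.443276) = 100: 56.49 : 100.00 : 58.09 : 11.02

56.49 : 100.00 : 58.09 : 11.02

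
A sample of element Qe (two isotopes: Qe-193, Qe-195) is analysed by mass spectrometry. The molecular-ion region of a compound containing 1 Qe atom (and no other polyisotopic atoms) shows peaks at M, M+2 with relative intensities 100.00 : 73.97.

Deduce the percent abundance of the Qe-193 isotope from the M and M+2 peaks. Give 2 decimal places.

57.48%

If p is the fraction of Qe that is Qe-193, then I(M+2)/I(M) = [C(1,1)·p^0·(1−p)] / p^1 = 1·(1−p)/p = 73.97/100.00 = 0.7397
(1−p)/p = 0.7397/1 = 0.7397  ⇒  p = 1/(1 + 0.7397) = 0.5748
Qe-193: 57.48%, Qe-195: 42.52%.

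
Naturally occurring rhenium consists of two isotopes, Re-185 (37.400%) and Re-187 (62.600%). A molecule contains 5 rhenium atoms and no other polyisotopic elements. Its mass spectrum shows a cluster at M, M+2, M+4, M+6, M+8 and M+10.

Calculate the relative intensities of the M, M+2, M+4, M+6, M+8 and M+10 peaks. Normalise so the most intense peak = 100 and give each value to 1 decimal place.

Each Re atom is independently Re-185 (p = 0.37400) or Re-187 (q = 0.62600); the cluster is the binomial expansion (p + q)^5.
P(M) = 0.37400^5 = 0.007317
P(M+2) = 5 × 0.37400^4 × 0.62600^1 = 0.061239
P(M+4) = 10 × 0.37400^3 × 0.62600^2 = 0.205005
P(M+6) = 10 × 0.37400^2 × 0.62600^3 = 0.343136
P(M+8) = 5 × 0.37400^1 × 0.62600^4 = 0.287170
P(M+10) = 0.62600^5 = 0.096133
The M+6 peak is largest (0.343136); scaling to 100 gives 2.1 : 17.8 : 59.7 : 100.0 : 83.7 : 28.0.

2.1 : 17.8 : 59.7 : 100.0 : 83.7 : 28.0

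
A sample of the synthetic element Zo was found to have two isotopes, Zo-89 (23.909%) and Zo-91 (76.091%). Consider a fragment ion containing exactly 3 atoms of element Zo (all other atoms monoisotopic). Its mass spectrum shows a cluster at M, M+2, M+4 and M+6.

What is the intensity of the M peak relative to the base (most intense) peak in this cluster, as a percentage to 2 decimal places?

Binomial terms of (0.23909 + 0.76091)^3: M 0.0137, M+2 0.1305, M+4 0.4153, M+6 0.4406 → M+6 is the base peak.
P(M+6) = C(3,3) × 0.23909^0 × 0.76091^3 = 1 × 1.0000 × 0.44055474 = 0.440555 (base)
P(M) = C(3,0) × 0.23909^3 × 0.76091^0 = 1 × 0.01366735 × 1.0000 = 0.013667
Relative intensity = 0.013667 / 0.440555 × 100 = 3.10

3.10%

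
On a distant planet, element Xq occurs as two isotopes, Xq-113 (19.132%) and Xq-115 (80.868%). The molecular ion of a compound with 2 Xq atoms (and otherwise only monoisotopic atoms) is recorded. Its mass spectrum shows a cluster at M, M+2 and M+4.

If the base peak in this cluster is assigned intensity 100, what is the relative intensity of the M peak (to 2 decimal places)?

5.60

(0.19132 + 0.80868)^2 gives M 0.0366, M+2 0.3094, M+4 0.6540; the largest is M+4.
P(M+4) = C(2,2) × 0.19132^0 × 0.80868^2 = 1 × 1.0000 × 0.65396334 = 0.653963 (base)
P(M) = C(2,0) × 0.19132^2 × 0.80868^0 = 1 × 0.03660334 × 1.0000 = 0.036603
Relative intensity = 0.036603 / 0.653963 × 100 = 5.60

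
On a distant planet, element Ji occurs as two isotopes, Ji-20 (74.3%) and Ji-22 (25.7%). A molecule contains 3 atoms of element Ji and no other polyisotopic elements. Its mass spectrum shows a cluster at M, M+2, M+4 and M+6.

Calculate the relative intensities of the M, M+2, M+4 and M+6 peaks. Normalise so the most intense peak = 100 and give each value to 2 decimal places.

96.37 : 100.00 : 34.59 : 3.99

Expanding (0.743 + 0.257)^3:
P(M) = 0.743^3 = 0.410172
P(M+2) = 3 × 0.743^2 × 0.257^1 = 0.425630
P(M+4) = 3 × 0.743^1 × 0.257^2 = 0.147223
P(M+6) = 0.257^3 = 0.016975
The M+2 peak is largest (0.425630); scaling to 100 gives 96.37 : 100.00 : 34.59 : 3.99.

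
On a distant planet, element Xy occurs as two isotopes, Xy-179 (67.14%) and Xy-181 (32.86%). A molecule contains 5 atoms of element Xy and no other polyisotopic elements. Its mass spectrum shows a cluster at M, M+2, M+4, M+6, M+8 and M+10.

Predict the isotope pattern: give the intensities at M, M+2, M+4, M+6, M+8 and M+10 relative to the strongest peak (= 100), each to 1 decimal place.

40.9 : 100.0 : 97.9 : 47.9 : 11.7 : 1.1

The 5 Xy atoms are independent, so intensities follow the terms of (0.6714 + 0.3286)^5.
P(M) = 0.6714^5 = 0.136429
P(M+2) = 5 × 0.6714^4 × 0.3286^1 = 0.333859
P(M+4) = 10 × 0.6714^3 × 0.3286^2 = 0.326798
P(M+6) = 10 × 0.6714^2 × 0.3286^3 = 0.159943
P(M+8) = 5 × 0.6714^1 × 0.3286^4 = 0.039140
P(M+10) = 0.3286^5 = 0.003831
The M+2 peak is largest (0.333859); scaling to 100 gives 40.9 : 100.0 : 97.9 : 47.9 : 11.7 : 1.1.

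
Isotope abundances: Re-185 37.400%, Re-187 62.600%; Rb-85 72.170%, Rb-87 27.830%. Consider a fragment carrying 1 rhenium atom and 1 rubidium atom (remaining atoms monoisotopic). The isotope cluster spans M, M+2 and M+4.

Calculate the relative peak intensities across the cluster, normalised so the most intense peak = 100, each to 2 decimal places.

48.56 : 100.00 : 31.34

Rhenium pattern (n=1): 0.3740 : 0.6260
Rubidium pattern (n=1): 0.7217 : 0.2783
Convolve the two distributions (both contribute in 2-u steps):
  M: 0.3740×0.7217 = 0.269916
  M+2: 0.3740×0.2783 + 0.6260×0.7217 = 0.555868
  M+4: 0.6260×0.2783 = 0.174216
Scale to base peak (0.555868) = 100: 48.56 : 100.00 : 31.34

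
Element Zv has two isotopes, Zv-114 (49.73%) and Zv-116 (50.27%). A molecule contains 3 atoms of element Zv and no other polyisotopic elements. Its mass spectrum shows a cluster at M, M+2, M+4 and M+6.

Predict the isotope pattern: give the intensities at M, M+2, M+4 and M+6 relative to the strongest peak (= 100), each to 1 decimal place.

32.6 : 98.9 : 100.0 : 33.7

Each Zv atom is independently Zv-114 (p = 0.4973) or Zv-116 (q = 0.5027); the cluster is the binomial expansion (p + q)^3.
P(M) = 0.4973^3 = 0.122986
P(M+2) = 3 × 0.4973^2 × 0.5027^1 = 0.372964
P(M+4) = 3 × 0.4973^1 × 0.5027^2 = 0.377014
P(M+6) = 0.5027^3 = 0.127036
The M+4 peak is largest (0.377014); scaling to 100 gives 32.6 : 98.9 : 100.0 : 33.7.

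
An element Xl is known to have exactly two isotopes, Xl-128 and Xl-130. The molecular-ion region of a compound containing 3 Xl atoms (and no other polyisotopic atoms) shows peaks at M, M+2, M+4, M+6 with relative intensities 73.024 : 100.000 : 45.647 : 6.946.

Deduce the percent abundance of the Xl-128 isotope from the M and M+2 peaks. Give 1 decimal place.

68.7%

Write p for the Xl-128 fraction. I(M+2)/I(M) = [C(3,1)·p^2·(1−p)] / p^3 = 3·(1−p)/p = 100.000/73.024 = 1.3694
(1−p)/p = 1.3694/3 = 0.4565  ⇒  p = 1/(1 + 0.4565) = 0.6866
Xl-128: 68.7%, Xl-130: 31.3%.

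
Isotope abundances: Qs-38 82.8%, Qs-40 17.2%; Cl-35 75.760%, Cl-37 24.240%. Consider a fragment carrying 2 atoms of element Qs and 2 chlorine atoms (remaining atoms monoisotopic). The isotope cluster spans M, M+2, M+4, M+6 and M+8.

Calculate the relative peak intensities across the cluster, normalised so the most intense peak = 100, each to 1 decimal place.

94.8 : 100.0 : 39.0 : 6.6 : 0.4

Element Qs pattern (n=2): 0.685584 : 0.284832 : 0.029584
Chlorine pattern (n=2): 0.57395776 : 0.36728448 : 0.05875776
Convolve the two distributions (both contribute in 2-u steps):
  M: 0.685584×0.57395776 = 0.393496
  M+2: 0.685584×0.36728448 + 0.284832×0.57395776 = 0.415286
  M+4: 0.685584×0.05875776 + 0.284832×0.36728448 + 0.029584×0.57395776 = 0.161878
  M+6: 0.284832×0.05875776 + 0.029584×0.36728448 = 0.027602
  M+8: 0.029584×0.05875776 = 0.001738
Scale to base peak (0.415286) = 100: 94.8 : 100.0 : 39.0 : 6.6 : 0.4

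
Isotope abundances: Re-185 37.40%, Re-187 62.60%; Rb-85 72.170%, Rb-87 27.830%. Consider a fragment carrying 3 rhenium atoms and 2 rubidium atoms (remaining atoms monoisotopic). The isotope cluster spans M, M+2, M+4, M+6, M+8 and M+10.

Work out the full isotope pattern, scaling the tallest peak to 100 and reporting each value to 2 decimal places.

8.05 : 46.62 : 100.00 : 95.91 : 39.16 : 5.61

Rhenium pattern (n=3): 0.05231362 : 0.26268713 : 0.43968487 : 0.24531438
Rubidium pattern (n=2): 0.52085089 : 0.40169822 : 0.07745089
Convolve the two distributions (both contribute in 2-u steps):
  M: 0.05231362×0.52085089 = 0.027248
  M+2: 0.05231362×0.40169822 + 0.26268713×0.52085089 = 0.157835
  M+4: 0.05231362×0.07745089 + 0.26268713×0.40169822 + 0.43968487×0.52085089 = 0.338583
  M+6: 0.26268713×0.07745089 + 0.43968487×0.40169822 + 0.24531438×0.52085089 = 0.324738
  M+8: 0.43968487×0.07745089 + 0.24531438×0.40169822 = 0.132596
  M+10: 0.24531438×0.07745089 = 0.019000
Scale to base peak (0.338583) = 100: 8.05 : 46.62 : 100.00 : 95.91 : 39.16 : 5.61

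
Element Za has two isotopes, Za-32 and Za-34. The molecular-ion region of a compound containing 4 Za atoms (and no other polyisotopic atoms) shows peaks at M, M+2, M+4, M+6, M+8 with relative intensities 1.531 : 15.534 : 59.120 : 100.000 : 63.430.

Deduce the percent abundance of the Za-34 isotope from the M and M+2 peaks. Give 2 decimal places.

If p is the fraction of Za that is Za-32, then I(M+2)/I(M) = [C(4,1)·p^3·(1−p)] / p^4 = 4·(1−p)/p = 15.534/1.531 = 10.1463
(1−p)/p = 10.1463/4 = 2.5366  ⇒  p = 1/(1 + 2.5366) = 0.2828
Za-32: 28.28%, Za-34: 71.72%.

71.72%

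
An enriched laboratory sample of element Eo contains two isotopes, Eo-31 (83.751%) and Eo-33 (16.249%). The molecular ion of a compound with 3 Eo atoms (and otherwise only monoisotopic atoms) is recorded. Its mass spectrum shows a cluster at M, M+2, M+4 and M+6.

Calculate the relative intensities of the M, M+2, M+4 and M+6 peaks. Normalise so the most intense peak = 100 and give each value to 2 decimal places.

The 3 Eo atoms are independent, so intensities follow the terms of (0.83751 + 0.16249)^3.
P(M) = 0.83751^3 = 0.587449
P(M+2) = 3 × 0.83751^2 × 0.16249^1 = 0.341923
P(M+4) = 3 × 0.83751^1 × 0.16249^2 = 0.066338
P(M+6) = 0.16249^3 = 0.004290
The M peak is largest (0.587449); scaling to 100 gives 100.00 : 58.20 : 11.29 : 0.73.

100.00 : 58.20 : 11.29 : 0.73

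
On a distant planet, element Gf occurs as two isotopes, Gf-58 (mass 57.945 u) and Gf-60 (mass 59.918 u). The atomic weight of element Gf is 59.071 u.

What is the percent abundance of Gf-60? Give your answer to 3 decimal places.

57.070%

Writing the weighted mean with unknown fraction x of Gf-58:
57.945·x + 59.918·(1 − x) = 59.071
(57.945 − 59.918)·x = 59.071 − 59.918
x = -0.847 / -1.973 = 0.42930 → 42.930% Gf-58, 57.070% Gf-60.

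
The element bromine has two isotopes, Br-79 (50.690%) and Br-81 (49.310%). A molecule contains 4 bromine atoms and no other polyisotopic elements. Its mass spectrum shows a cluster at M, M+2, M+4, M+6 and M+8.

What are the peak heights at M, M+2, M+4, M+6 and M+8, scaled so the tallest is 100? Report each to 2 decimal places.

17.61 : 68.53 : 100.00 : 64.85 : 15.77

The 4 Br atoms are independent, so intensities follow the terms of (0.50690 + 0.49310)^4.
P(M) = 0.50690^4 = 0.066022
P(M+2) = 4 × 0.50690^3 × 0.49310^1 = 0.256899
P(M+4) = 6 × 0.50690^2 × 0.49310^2 = 0.374857
P(M+6) = 4 × 0.50690^1 × 0.49310^3 = 0.243101
P(M+8) = 0.49310^4 = 0.059121
The M+4 peak is largest (0.374857); scaling to 100 gives 17.61 : 68.53 : 100.00 : 64.85 : 15.77.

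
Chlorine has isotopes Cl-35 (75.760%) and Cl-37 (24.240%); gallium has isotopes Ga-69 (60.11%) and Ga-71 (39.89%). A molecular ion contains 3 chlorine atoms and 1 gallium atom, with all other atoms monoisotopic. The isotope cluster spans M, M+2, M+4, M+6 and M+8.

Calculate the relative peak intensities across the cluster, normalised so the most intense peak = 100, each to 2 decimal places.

Chlorine pattern (n=3): 0.4348304 : 0.41738208 : 0.13354464 : 0.01424288
Gallium pattern (n=1): 0.6011 : 0.3989
Convolve the two distributions (both contribute in 2-u steps):
  M: 0.4348304×0.6011 = 0.261377
  M+2: 0.4348304×0.3989 + 0.41738208×0.6011 = 0.424342
  M+4: 0.41738208×0.3989 + 0.13354464×0.6011 = 0.246767
  M+6: 0.13354464×0.3989 + 0.01424288×0.6011 = 0.061832
  M+8: 0.01424288×0.3989 = 0.005681
Scale to base peak (0.424342) = 100: 61.60 : 100.00 : 58.15 : 14.57 : 1.34

61.60 : 100.00 : 58.15 : 14.57 : 1.34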